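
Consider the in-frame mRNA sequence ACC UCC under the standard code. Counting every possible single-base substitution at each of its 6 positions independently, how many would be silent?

Codon 1 (ACC, Thr): 3 synonymous substitutions.
Codon 2 (UCC, Ser): 3 synonymous substitutions.
Total: 3 + 3 = 6.

6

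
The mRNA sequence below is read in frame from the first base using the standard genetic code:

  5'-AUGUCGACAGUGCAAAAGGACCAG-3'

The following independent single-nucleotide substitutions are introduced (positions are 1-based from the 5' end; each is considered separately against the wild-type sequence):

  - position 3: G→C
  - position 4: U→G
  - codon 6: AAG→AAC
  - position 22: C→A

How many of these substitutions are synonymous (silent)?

Codon 1: AUG (Met) → AUC (Ile) — missense.
Codon 2: UCG (Ser) → GCG (Ala) — missense.
Codon 6: AAG (Lys) → AAC (Asn) — missense.
Codon 8: CAG (Gln) → AAG (Lys) — missense.
Synonymous: 0 of 4.

0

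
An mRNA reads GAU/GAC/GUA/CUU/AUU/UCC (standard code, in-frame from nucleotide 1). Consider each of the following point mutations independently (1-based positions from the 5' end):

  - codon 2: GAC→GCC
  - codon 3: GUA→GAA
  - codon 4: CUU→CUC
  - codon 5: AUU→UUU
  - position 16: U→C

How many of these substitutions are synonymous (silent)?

Codon 2: GAC (Asp) → GCC (Ala) — missense.
Codon 3: GUA (Val) → GAA (Glu) — missense.
Codon 4: CUU (Leu) → CUC (Leu) — synonymous.
Codon 5: AUU (Ile) → UUU (Phe) — missense.
Codon 6: UCC (Ser) → CCC (Pro) — missense.
Synonymous: 1 of 5.

1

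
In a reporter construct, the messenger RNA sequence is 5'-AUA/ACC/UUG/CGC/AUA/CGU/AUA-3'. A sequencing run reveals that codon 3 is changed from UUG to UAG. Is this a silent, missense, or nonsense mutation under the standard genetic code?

nonsense

Position 8 falls in codon 3: UUG → Leu.
After the substitution the codon is UAG → Stop.
The new codon is a stop codon, so this is a nonsense mutation.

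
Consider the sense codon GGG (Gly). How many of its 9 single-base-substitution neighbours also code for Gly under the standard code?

Position 1: none → 0 synonymous.
Position 2: none → 0 synonymous.
Position 3: GGU, GGC, GGA → 3 synonymous.
Total: 0 + 0 + 3 = 3.

3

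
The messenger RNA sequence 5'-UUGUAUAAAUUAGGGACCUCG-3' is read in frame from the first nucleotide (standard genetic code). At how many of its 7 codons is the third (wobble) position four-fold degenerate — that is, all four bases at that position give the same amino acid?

3

Codon 1 UUG (Leu): third position 2-fold.
Codon 2 UAU (Tyr): third position 2-fold.
Codon 3 AAA (Lys): third position 2-fold.
Codon 4 UUA (Leu): third position 2-fold.
Codon 5 GGG (Gly): third position 4-fold.
Codon 6 ACC (Thr): third position 4-fold.
Codon 7 UCG (Ser): third position 4-fold.
Four-fold degenerate third positions: 3.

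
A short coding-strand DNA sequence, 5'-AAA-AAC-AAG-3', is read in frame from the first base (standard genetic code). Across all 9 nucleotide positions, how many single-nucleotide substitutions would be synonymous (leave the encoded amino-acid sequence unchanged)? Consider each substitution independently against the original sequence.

Codon 1 (AAA, Lys): 1 synonymous substitution.
Codon 2 (AAC, Asn): 1 synonymous substitution.
Codon 3 (AAG, Lys): 1 synonymous substitution.
Total: 1 + 1 + 1 = 3.

3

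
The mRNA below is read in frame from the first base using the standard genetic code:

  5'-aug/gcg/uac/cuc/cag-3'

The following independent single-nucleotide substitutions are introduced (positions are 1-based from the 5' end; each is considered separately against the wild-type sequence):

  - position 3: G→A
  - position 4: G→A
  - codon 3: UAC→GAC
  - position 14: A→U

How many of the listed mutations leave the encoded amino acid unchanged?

Codon 1: AUG (Met) → AUA (Ile) — missense.
Codon 2: GCG (Ala) → ACG (Thr) — missense.
Codon 3: UAC (Tyr) → GAC (Asp) — missense.
Codon 5: CAG (Gln) → CUG (Leu) — missense.
Synonymous: 0 of 4.

0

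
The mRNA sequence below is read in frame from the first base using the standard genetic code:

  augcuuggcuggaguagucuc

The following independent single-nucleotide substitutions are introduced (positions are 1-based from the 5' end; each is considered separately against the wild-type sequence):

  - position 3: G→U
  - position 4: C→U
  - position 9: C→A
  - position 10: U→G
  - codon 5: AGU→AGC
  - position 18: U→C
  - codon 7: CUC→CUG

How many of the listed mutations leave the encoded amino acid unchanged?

Codon 1: AUG (Met) → AUU (Ile) — missense.
Codon 2: CUU (Leu) → UUU (Phe) — missense.
Codon 3: GGC (Gly) → GGA (Gly) — synonymous.
Codon 4: UGG (Trp) → GGG (Gly) — missense.
Codon 5: AGU (Ser) → AGC (Ser) — synonymous.
Codon 6: AGU (Ser) → AGC (Ser) — synonymous.
Codon 7: CUC (Leu) → CUG (Leu) — synonymous.
Synonymous: 4 of 7.

4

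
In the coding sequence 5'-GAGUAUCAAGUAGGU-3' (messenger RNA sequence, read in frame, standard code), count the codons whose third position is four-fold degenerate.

Codon 1 GAG (Glu): third position 2-fold.
Codon 2 UAU (Tyr): third position 2-fold.
Codon 3 CAA (Gln): third position 2-fold.
Codon 4 GUA (Val): third position 4-fold.
Codon 5 GGU (Gly): third position 4-fold.
Four-fold degenerate third positions: 2.

2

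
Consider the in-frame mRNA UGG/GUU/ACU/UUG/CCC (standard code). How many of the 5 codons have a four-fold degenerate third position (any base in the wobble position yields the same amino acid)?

Codon 1 UGG (Trp): third position 1-fold.
Codon 2 GUU (Val): third position 4-fold.
Codon 3 ACU (Thr): third position 4-fold.
Codon 4 UUG (Leu): third position 2-fold.
Codon 5 CCC (Pro): third position 4-fold.
Four-fold degenerate third positions: 3.

3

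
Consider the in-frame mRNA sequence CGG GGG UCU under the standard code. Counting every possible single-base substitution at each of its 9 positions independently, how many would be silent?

10

Codon 1 (CGG, Arg): 4 synonymous substitutions.
Codon 2 (GGG, Gly): 3 synonymous substitutions.
Codon 3 (UCU, Ser): 3 synonymous substitutions.
Total: 4 + 3 + 3 = 10.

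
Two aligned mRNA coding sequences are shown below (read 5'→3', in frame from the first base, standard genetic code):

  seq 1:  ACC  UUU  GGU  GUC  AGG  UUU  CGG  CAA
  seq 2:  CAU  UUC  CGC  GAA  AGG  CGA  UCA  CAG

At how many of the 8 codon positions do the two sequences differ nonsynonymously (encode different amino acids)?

Codon 1: ACC Thr / CAU His — nonsynonymous.
Codon 2: UUU Phe / UUC Phe — synonymous.
Codon 3: GGU Gly / CGC Arg — nonsynonymous.
Codon 4: GUC Val / GAA Glu — nonsynonymous.
Codon 5: AGG Arg / AGG Arg — identical.
Codon 6: UUU Phe / CGA Arg — nonsynonymous.
Codon 7: CGG Arg / UCA Ser — nonsynonymous.
Codon 8: CAA Gln / CAG Gln — synonymous.
Nonsynonymous differences: 5.

5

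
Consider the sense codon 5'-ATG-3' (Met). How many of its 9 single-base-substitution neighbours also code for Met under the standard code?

0

Position 1: none → 0 synonymous.
Position 2: none → 0 synonymous.
Position 3: none → 0 synonymous.
Total: 0 + 0 + 0 = 0.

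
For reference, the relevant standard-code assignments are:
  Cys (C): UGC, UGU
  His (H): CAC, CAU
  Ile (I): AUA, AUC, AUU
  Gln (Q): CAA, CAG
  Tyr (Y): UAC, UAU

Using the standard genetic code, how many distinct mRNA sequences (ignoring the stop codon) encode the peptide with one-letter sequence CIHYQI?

Cys: 2 codons.
Ile: 3 codons.
His: 2 codons.
Tyr: 2 codons.
Gln: 2 codons.
Ile: 3 codons.
2 × 3 × 2 × 2 × 2 × 3 = 144.

144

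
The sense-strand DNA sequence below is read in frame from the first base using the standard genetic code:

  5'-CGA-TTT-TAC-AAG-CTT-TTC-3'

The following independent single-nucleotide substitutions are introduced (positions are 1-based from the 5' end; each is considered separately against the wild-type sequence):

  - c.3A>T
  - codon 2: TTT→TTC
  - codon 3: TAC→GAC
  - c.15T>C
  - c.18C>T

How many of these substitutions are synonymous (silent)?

Codon 1: CGA (Arg) → CGT (Arg) — synonymous.
Codon 2: TTT (Phe) → TTC (Phe) — synonymous.
Codon 3: TAC (Tyr) → GAC (Asp) — missense.
Codon 5: CTT (Leu) → CTC (Leu) — synonymous.
Codon 6: TTC (Phe) → TTT (Phe) — synonymous.
Synonymous: 4 of 5.

4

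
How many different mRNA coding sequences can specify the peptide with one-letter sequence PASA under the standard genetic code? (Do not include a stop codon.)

Pro: 4 codons.
Ala: 4 codons.
Ser: 6 codons.
Ala: 4 codons.
4 × 4 × 6 × 4 = 384.

384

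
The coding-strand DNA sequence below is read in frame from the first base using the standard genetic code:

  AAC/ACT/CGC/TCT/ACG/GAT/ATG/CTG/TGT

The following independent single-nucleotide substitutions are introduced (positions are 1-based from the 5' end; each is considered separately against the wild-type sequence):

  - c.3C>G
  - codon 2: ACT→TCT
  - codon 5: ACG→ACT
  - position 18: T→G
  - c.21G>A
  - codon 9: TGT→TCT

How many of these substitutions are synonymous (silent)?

Codon 1: AAC (Asn) → AAG (Lys) — missense.
Codon 2: ACT (Thr) → TCT (Ser) — missense.
Codon 5: ACG (Thr) → ACT (Thr) — synonymous.
Codon 6: GAT (Asp) → GAG (Glu) — missense.
Codon 7: ATG (Met) → ATA (Ile) — missense.
Codon 9: TGT (Cys) → TCT (Ser) — missense.
Synonymous: 1 of 6.

1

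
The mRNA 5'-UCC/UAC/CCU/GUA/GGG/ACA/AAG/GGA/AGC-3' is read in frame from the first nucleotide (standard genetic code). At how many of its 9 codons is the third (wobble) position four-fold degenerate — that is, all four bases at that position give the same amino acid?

6

Codon 1 UCC (Ser): third position 4-fold.
Codon 2 UAC (Tyr): third position 2-fold.
Codon 3 CCU (Pro): third position 4-fold.
Codon 4 GUA (Val): third position 4-fold.
Codon 5 GGG (Gly): third position 4-fold.
Codon 6 ACA (Thr): third position 4-fold.
Codon 7 AAG (Lys): third position 2-fold.
Codon 8 GGA (Gly): third position 4-fold.
Codon 9 AGC (Ser): third position 2-fold.
Four-fold degenerate third positions: 6.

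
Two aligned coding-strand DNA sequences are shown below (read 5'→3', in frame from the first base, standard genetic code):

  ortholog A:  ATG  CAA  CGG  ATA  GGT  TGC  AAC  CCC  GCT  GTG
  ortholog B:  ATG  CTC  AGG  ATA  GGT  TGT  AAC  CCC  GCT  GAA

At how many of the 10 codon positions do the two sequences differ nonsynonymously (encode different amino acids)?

2

Codon 1: ATG Met / ATG Met — identical.
Codon 2: CAA Gln / CTC Leu — nonsynonymous.
Codon 3: CGG Arg / AGG Arg — synonymous.
Codon 4: ATA Ile / ATA Ile — identical.
Codon 5: GGT Gly / GGT Gly — identical.
Codon 6: TGC Cys / TGT Cys — synonymous.
Codon 7: AAC Asn / AAC Asn — identical.
Codon 8: CCC Pro / CCC Pro — identical.
Codon 9: GCT Ala / GCT Ala — identical.
Codon 10: GTG Val / GAA Glu — nonsynonymous.
Nonsynonymous differences: 2.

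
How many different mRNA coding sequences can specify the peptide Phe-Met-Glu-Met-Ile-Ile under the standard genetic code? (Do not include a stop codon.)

36

Phe: 2 codons.
Met: 1 codon.
Glu: 2 codons.
Met: 1 codon.
Ile: 3 codons.
Ile: 3 codons.
2 × 1 × 2 × 1 × 3 × 3 = 36.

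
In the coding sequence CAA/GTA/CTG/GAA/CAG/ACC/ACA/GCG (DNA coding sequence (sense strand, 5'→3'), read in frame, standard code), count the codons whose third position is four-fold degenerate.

5

Codon 1 CAA (Gln): third position 2-fold.
Codon 2 GTA (Val): third position 4-fold.
Codon 3 CTG (Leu): third position 4-fold.
Codon 4 GAA (Glu): third position 2-fold.
Codon 5 CAG (Gln): third position 2-fold.
Codon 6 ACC (Thr): third position 4-fold.
Codon 7 ACA (Thr): third position 4-fold.
Codon 8 GCG (Ala): third position 4-fold.
Four-fold degenerate third positions: 5.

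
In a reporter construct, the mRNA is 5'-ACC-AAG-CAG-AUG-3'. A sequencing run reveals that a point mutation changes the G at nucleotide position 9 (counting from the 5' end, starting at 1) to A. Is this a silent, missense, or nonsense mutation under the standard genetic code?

Position 9 falls in codon 3: CAG → Gln.
After the substitution the codon is CAA → Gln.
Both encode Gln, so the change is synonymous.

silent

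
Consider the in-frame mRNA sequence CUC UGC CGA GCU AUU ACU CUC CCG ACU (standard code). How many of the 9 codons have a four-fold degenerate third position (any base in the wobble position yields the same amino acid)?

Codon 1 CUC (Leu): third position 4-fold.
Codon 2 UGC (Cys): third position 2-fold.
Codon 3 CGA (Arg): third position 4-fold.
Codon 4 GCU (Ala): third position 4-fold.
Codon 5 AUU (Ile): third position 3-fold.
Codon 6 ACU (Thr): third position 4-fold.
Codon 7 CUC (Leu): third position 4-fold.
Codon 8 CCG (Pro): third position 4-fold.
Codon 9 ACU (Thr): third position 4-fold.
Four-fold degenerate third positions: 7.

7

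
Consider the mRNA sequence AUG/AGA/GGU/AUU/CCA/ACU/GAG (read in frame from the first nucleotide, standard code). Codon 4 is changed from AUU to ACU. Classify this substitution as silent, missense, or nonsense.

missense

Position 11 falls in codon 4: AUU → Ile.
After the substitution the codon is ACU → Thr.
Ile ≠ Thr, so this is a missense mutation.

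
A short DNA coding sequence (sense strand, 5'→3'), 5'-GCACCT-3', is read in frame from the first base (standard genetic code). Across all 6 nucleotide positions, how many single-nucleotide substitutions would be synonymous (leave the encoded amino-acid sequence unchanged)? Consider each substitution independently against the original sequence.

6

Codon 1 (GCA, Ala): 3 synonymous substitutions.
Codon 2 (CCT, Pro): 3 synonymous substitutions.
Total: 3 + 3 = 6.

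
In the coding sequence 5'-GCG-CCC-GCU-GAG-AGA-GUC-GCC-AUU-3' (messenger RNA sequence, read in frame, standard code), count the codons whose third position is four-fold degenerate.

5

Codon 1 GCG (Ala): third position 4-fold.
Codon 2 CCC (Pro): third position 4-fold.
Codon 3 GCU (Ala): third position 4-fold.
Codon 4 GAG (Glu): third position 2-fold.
Codon 5 AGA (Arg): third position 2-fold.
Codon 6 GUC (Val): third position 4-fold.
Codon 7 GCC (Ala): third position 4-fold.
Codon 8 AUU (Ile): third position 3-fold.
Four-fold degenerate third positions: 5.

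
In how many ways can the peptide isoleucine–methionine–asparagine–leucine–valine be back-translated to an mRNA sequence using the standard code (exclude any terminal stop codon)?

Ile: 3 codons.
Met: 1 codon.
Asn: 2 codons.
Leu: 6 codons.
Val: 4 codons.
3 × 1 × 2 × 6 × 4 = 144.

144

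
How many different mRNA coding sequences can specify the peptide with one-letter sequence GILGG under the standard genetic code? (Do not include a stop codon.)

Gly: 4 codons.
Ile: 3 codons.
Leu: 6 codons.
Gly: 4 codons.
Gly: 4 codons.
4 × 3 × 6 × 4 × 4 = 1152.

1152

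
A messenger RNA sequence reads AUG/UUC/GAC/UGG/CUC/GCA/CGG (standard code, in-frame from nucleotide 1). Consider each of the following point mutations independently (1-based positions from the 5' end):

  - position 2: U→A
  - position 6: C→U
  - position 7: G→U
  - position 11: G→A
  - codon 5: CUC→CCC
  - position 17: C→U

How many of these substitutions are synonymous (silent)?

Codon 1: AUG (Met) → AAG (Lys) — missense.
Codon 2: UUC (Phe) → UUU (Phe) — synonymous.
Codon 3: GAC (Asp) → UAC (Tyr) — missense.
Codon 4: UGG (Trp) → UAG (Stop) — nonsense.
Codon 5: CUC (Leu) → CCC (Pro) — missense.
Codon 6: GCA (Ala) → GUA (Val) — missense.
Synonymous: 1 of 6.

1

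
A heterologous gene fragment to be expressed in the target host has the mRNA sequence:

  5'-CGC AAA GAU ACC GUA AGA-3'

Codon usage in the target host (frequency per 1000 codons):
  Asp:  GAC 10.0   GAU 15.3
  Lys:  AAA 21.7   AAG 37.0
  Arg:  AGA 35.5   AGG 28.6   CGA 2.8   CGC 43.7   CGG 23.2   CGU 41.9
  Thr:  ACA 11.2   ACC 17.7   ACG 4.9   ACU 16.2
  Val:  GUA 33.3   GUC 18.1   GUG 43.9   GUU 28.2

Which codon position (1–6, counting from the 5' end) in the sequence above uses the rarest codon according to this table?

Codon 1 CGC (Arg): 43.7 per 1000.
Codon 2 AAA (Lys): 21.7 per 1000.
Codon 3 GAU (Asp): 15.3 per 1000.
Codon 4 ACC (Thr): 17.7 per 1000.
Codon 5 GUA (Val): 33.3 per 1000.
Codon 6 AGA (Arg): 35.5 per 1000.
Lowest frequency is 15.3 at codon 3.

3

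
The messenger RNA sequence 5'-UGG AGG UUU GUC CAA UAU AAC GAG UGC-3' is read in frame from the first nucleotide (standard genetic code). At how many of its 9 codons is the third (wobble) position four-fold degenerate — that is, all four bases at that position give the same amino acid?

Codon 1 UGG (Trp): third position 1-fold.
Codon 2 AGG (Arg): third position 2-fold.
Codon 3 UUU (Phe): third position 2-fold.
Codon 4 GUC (Val): third position 4-fold.
Codon 5 CAA (Gln): third position 2-fold.
Codon 6 UAU (Tyr): third position 2-fold.
Codon 7 AAC (Asn): third position 2-fold.
Codon 8 GAG (Glu): third position 2-fold.
Codon 9 UGC (Cys): third position 2-fold.
Four-fold degenerate third positions: 1.

1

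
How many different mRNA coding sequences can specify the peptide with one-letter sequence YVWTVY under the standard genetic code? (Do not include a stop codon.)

256

Tyr: 2 codons.
Val: 4 codons.
Trp: 1 codon.
Thr: 4 codons.
Val: 4 codons.
Tyr: 2 codons.
2 × 4 × 1 × 4 × 4 × 2 = 256.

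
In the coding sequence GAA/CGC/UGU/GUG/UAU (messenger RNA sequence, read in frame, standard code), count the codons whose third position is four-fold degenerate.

Codon 1 GAA (Glu): third position 2-fold.
Codon 2 CGC (Arg): third position 4-fold.
Codon 3 UGU (Cys): third position 2-fold.
Codon 4 GUG (Val): third position 4-fold.
Codon 5 UAU (Tyr): third position 2-fold.
Four-fold degenerate third positions: 2.

2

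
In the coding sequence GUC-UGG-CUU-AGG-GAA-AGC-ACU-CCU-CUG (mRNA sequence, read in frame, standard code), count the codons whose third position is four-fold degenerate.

5

Codon 1 GUC (Val): third position 4-fold.
Codon 2 UGG (Trp): third position 1-fold.
Codon 3 CUU (Leu): third position 4-fold.
Codon 4 AGG (Arg): third position 2-fold.
Codon 5 GAA (Glu): third position 2-fold.
Codon 6 AGC (Ser): third position 2-fold.
Codon 7 ACU (Thr): third position 4-fold.
Codon 8 CCU (Pro): third position 4-fold.
Codon 9 CUG (Leu): third position 4-fold.
Four-fold degenerate third positions: 5.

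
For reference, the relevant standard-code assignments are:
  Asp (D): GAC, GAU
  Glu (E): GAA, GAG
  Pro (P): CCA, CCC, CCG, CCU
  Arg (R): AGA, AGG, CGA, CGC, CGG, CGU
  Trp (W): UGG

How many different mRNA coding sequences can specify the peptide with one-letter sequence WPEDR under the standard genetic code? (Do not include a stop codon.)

96

Trp: 1 codon.
Pro: 4 codons.
Glu: 2 codons.
Asp: 2 codons.
Arg: 6 codons.
1 × 4 × 2 × 2 × 6 = 96.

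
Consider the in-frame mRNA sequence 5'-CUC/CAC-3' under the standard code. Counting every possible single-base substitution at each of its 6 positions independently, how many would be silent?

Codon 1 (CUC, Leu): 3 synonymous substitutions.
Codon 2 (CAC, His): 1 synonymous substitution.
Total: 3 + 1 = 4.

4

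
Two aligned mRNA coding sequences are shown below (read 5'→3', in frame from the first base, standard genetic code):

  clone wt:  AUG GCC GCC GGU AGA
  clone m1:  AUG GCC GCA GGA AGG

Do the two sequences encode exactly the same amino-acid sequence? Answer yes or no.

Codon 1: AUG Met / AUG Met — identical.
Codon 2: GCC Ala / GCC Ala — identical.
Codon 3: GCC Ala / GCA Ala — synonymous.
Codon 4: GGU Gly / GGA Gly — synonymous.
Codon 5: AGA Arg / AGG Arg — synonymous.
Nonsynonymous differences: 0 → same protein.

yes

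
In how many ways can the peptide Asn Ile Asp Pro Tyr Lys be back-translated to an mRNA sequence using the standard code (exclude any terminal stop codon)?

Asn: 2 codons.
Ile: 3 codons.
Asp: 2 codons.
Pro: 4 codons.
Tyr: 2 codons.
Lys: 2 codons.
2 × 3 × 2 × 4 × 2 × 2 = 192.

192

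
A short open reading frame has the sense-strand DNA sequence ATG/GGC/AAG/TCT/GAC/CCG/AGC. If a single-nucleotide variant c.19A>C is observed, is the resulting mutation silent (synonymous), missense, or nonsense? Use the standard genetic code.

missense

Position 19 falls in codon 7: AGC → Ser.
After the substitution the codon is CGC → Arg.
Ser ≠ Arg, so this is a missense mutation.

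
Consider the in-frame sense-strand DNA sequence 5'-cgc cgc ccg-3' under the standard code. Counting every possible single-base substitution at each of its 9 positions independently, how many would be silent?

Codon 1 (CGC, Arg): 3 synonymous substitutions.
Codon 2 (CGC, Arg): 3 synonymous substitutions.
Codon 3 (CCG, Pro): 3 synonymous substitutions.
Total: 3 + 3 + 3 = 9.

9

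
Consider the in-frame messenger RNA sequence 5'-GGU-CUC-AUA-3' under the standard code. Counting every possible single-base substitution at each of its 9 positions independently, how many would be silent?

8

Codon 1 (GGU, Gly): 3 synonymous substitutions.
Codon 2 (CUC, Leu): 3 synonymous substitutions.
Codon 3 (AUA, Ile): 2 synonymous substitutions.
Total: 3 + 3 + 2 = 8.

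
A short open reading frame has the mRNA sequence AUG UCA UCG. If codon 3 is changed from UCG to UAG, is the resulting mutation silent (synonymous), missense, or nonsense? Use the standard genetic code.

nonsense

Position 8 falls in codon 3: UCG → Ser.
After the substitution the codon is UAG → Stop.
The new codon is a stop codon, so this is a nonsense mutation.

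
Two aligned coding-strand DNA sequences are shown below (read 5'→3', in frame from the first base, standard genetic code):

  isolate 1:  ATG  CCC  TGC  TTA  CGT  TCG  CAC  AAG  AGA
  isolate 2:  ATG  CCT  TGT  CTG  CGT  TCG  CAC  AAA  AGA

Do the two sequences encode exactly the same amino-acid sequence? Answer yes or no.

Codon 1: ATG Met / ATG Met — identical.
Codon 2: CCC Pro / CCT Pro — synonymous.
Codon 3: TGC Cys / TGT Cys — synonymous.
Codon 4: TTA Leu / CTG Leu — synonymous.
Codon 5: CGT Arg / CGT Arg — identical.
Codon 6: TCG Ser / TCG Ser — identical.
Codon 7: CAC His / CAC His — identical.
Codon 8: AAG Lys / AAA Lys — synonymous.
Codon 9: AGA Arg / AGA Arg — identical.
Nonsynonymous differences: 0 → same protein.

yes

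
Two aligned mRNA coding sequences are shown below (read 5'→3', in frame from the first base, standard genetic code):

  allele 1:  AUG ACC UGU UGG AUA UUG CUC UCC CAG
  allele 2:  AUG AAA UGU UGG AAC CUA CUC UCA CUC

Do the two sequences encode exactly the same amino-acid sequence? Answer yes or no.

Codon 1: AUG Met / AUG Met — identical.
Codon 2: ACC Thr / AAA Lys — nonsynonymous.
Codon 3: UGU Cys / UGU Cys — identical.
Codon 4: UGG Trp / UGG Trp — identical.
Codon 5: AUA Ile / AAC Asn — nonsynonymous.
Codon 6: UUG Leu / CUA Leu — synonymous.
Codon 7: CUC Leu / CUC Leu — identical.
Codon 8: UCC Ser / UCA Ser — synonymous.
Codon 9: CAG Gln / CUC Leu — nonsynonymous.
Nonsynonymous differences: 3 → different protein.

no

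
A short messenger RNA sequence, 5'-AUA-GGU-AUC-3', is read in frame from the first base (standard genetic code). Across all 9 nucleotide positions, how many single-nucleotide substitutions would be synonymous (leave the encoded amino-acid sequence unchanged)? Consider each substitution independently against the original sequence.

7

Codon 1 (AUA, Ile): 2 synonymous substitutions.
Codon 2 (GGU, Gly): 3 synonymous substitutions.
Codon 3 (AUC, Ile): 2 synonymous substitutions.
Total: 2 + 3 + 2 = 7.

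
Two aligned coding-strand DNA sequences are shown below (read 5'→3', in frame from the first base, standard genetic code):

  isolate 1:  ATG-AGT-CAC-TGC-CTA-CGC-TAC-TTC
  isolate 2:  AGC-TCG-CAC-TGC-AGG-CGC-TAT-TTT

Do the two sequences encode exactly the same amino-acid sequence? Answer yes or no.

Codon 1: ATG Met / AGC Ser — nonsynonymous.
Codon 2: AGT Ser / TCG Ser — synonymous.
Codon 3: CAC His / CAC His — identical.
Codon 4: TGC Cys / TGC Cys — identical.
Codon 5: CTA Leu / AGG Arg — nonsynonymous.
Codon 6: CGC Arg / CGC Arg — identical.
Codon 7: TAC Tyr / TAT Tyr — synonymous.
Codon 8: TTC Phe / TTT Phe — synonymous.
Nonsynonymous differences: 2 → different protein.

no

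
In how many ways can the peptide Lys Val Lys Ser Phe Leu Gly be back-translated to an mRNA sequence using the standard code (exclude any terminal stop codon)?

Lys: 2 codons.
Val: 4 codons.
Lys: 2 codons.
Ser: 6 codons.
Phe: 2 codons.
Leu: 6 codons.
Gly: 4 codons.
2 × 4 × 2 × 6 × 2 × 6 × 4 = 4608.

4608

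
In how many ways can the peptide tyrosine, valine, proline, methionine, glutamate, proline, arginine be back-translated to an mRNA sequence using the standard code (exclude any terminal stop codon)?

1536

Tyr: 2 codons.
Val: 4 codons.
Pro: 4 codons.
Met: 1 codon.
Glu: 2 codons.
Pro: 4 codons.
Arg: 6 codons.
2 × 4 × 4 × 1 × 2 × 4 × 6 = 1536.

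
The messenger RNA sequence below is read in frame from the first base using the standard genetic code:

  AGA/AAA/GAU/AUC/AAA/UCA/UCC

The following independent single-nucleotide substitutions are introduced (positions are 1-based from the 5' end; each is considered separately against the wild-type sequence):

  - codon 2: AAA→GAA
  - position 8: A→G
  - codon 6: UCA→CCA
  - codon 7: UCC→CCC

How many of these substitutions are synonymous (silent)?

0

Codon 2: AAA (Lys) → GAA (Glu) — missense.
Codon 3: GAU (Asp) → GGU (Gly) — missense.
Codon 6: UCA (Ser) → CCA (Pro) — missense.
Codon 7: UCC (Ser) → CCC (Pro) — missense.
Synonymous: 0 of 4.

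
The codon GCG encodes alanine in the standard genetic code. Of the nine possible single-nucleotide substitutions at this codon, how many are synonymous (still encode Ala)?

3

Position 1: none → 0 synonymous.
Position 2: none → 0 synonymous.
Position 3: GCT, GCC, GCA → 3 synonymous.
Total: 0 + 0 + 3 = 3.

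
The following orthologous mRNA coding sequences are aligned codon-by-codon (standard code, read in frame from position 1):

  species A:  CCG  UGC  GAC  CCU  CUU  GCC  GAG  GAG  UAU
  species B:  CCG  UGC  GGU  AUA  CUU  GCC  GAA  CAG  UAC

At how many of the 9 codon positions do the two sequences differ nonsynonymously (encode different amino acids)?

3

Codon 1: CCG Pro / CCG Pro — identical.
Codon 2: UGC Cys / UGC Cys — identical.
Codon 3: GAC Asp / GGU Gly — nonsynonymous.
Codon 4: CCU Pro / AUA Ile — nonsynonymous.
Codon 5: CUU Leu / CUU Leu — identical.
Codon 6: GCC Ala / GCC Ala — identical.
Codon 7: GAG Glu / GAA Glu — synonymous.
Codon 8: GAG Glu / CAG Gln — nonsynonymous.
Codon 9: UAU Tyr / UAC Tyr — synonymous.
Nonsynonymous differences: 3.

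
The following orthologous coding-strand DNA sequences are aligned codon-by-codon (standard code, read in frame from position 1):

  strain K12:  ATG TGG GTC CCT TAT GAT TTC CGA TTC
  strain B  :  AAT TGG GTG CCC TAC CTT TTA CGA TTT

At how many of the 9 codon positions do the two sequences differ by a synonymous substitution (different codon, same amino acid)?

4

Codon 1: ATG Met / AAT Asn — nonsynonymous.
Codon 2: TGG Trp / TGG Trp — identical.
Codon 3: GTC Val / GTG Val — synonymous.
Codon 4: CCT Pro / CCC Pro — synonymous.
Codon 5: TAT Tyr / TAC Tyr — synonymous.
Codon 6: GAT Asp / CTT Leu — nonsynonymous.
Codon 7: TTC Phe / TTA Leu — nonsynonymous.
Codon 8: CGA Arg / CGA Arg — identical.
Codon 9: TTC Phe / TTT Phe — synonymous.
Synonymous differences: 4.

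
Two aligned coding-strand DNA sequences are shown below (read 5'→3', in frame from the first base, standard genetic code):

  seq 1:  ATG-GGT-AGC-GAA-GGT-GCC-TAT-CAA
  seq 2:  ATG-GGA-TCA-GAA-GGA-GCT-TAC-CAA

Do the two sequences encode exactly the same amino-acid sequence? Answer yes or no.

Codon 1: ATG Met / ATG Met — identical.
Codon 2: GGT Gly / GGA Gly — synonymous.
Codon 3: AGC Ser / TCA Ser — synonymous.
Codon 4: GAA Glu / GAA Glu — identical.
Codon 5: GGT Gly / GGA Gly — synonymous.
Codon 6: GCC Ala / GCT Ala — synonymous.
Codon 7: TAT Tyr / TAC Tyr — synonymous.
Codon 8: CAA Gln / CAA Gln — identical.
Nonsynonymous differences: 0 → same protein.

yes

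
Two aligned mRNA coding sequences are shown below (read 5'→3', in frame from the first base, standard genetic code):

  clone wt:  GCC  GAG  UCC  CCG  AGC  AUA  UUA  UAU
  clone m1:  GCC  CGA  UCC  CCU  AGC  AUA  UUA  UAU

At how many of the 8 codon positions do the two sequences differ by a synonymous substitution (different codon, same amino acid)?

Codon 1: GCC Ala / GCC Ala — identical.
Codon 2: GAG Glu / CGA Arg — nonsynonymous.
Codon 3: UCC Ser / UCC Ser — identical.
Codon 4: CCG Pro / CCU Pro — synonymous.
Codon 5: AGC Ser / AGC Ser — identical.
Codon 6: AUA Ile / AUA Ile — identical.
Codon 7: UUA Leu / UUA Leu — identical.
Codon 8: UAU Tyr / UAU Tyr — identical.
Synonymous differences: 1.

1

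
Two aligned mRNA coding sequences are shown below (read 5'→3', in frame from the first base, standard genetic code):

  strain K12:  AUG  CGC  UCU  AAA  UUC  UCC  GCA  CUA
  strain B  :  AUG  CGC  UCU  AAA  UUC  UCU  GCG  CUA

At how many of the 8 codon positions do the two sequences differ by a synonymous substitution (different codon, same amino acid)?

Codon 1: AUG Met / AUG Met — identical.
Codon 2: CGC Arg / CGC Arg — identical.
Codon 3: UCU Ser / UCU Ser — identical.
Codon 4: AAA Lys / AAA Lys — identical.
Codon 5: UUC Phe / UUC Phe — identical.
Codon 6: UCC Ser / UCU Ser — synonymous.
Codon 7: GCA Ala / GCG Ala — synonymous.
Codon 8: CUA Leu / CUA Leu — identical.
Synonymous differences: 2.

2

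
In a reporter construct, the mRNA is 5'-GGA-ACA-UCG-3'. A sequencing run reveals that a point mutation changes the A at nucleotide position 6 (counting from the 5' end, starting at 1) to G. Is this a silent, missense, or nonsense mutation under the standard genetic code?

silent

Position 6 falls in codon 2: ACA → Thr.
After the substitution the codon is ACG → Thr.
Both encode Thr, so the change is synonymous.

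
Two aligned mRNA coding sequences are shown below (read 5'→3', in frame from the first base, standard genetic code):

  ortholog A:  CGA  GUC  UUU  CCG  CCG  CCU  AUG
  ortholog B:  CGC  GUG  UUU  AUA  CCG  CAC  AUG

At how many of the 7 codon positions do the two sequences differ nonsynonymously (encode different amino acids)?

2

Codon 1: CGA Arg / CGC Arg — synonymous.
Codon 2: GUC Val / GUG Val — synonymous.
Codon 3: UUU Phe / UUU Phe — identical.
Codon 4: CCG Pro / AUA Ile — nonsynonymous.
Codon 5: CCG Pro / CCG Pro — identical.
Codon 6: CCU Pro / CAC His — nonsynonymous.
Codon 7: AUG Met / AUG Met — identical.
Nonsynonymous differences: 2.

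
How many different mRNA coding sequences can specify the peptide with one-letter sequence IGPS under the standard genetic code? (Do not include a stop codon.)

Ile: 3 codons.
Gly: 4 codons.
Pro: 4 codons.
Ser: 6 codons.
3 × 4 × 4 × 6 = 288.

288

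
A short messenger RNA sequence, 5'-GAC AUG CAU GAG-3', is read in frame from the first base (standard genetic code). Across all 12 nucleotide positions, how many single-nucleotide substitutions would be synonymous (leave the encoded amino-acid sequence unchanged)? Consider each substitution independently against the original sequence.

Codon 1 (GAC, Asp): 1 synonymous substitution.
Codon 2 (AUG, Met): 0 synonymous substitutions.
Codon 3 (CAU, His): 1 synonymous substitution.
Codon 4 (GAG, Glu): 1 synonymous substitution.
Total: 1 + 0 + 1 + 1 = 3.

3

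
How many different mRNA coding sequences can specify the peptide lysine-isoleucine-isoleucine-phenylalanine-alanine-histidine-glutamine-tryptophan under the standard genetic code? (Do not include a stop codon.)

576

Lys: 2 codons.
Ile: 3 codons.
Ile: 3 codons.
Phe: 2 codons.
Ala: 4 codons.
His: 2 codons.
Gln: 2 codons.
Trp: 1 codon.
2 × 3 × 3 × 2 × 4 × 2 × 2 × 1 = 576.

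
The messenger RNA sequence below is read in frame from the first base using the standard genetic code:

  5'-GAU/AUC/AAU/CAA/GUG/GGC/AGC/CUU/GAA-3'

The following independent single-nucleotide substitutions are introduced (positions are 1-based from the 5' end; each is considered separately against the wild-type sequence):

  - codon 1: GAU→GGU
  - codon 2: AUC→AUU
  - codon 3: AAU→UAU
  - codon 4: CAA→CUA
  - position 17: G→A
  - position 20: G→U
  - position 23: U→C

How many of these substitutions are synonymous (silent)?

1

Codon 1: GAU (Asp) → GGU (Gly) — missense.
Codon 2: AUC (Ile) → AUU (Ile) — synonymous.
Codon 3: AAU (Asn) → UAU (Tyr) — missense.
Codon 4: CAA (Gln) → CUA (Leu) — missense.
Codon 6: GGC (Gly) → GAC (Asp) — missense.
Codon 7: AGC (Ser) → AUC (Ile) — missense.
Codon 8: CUU (Leu) → CCU (Pro) — missense.
Synonymous: 1 of 7.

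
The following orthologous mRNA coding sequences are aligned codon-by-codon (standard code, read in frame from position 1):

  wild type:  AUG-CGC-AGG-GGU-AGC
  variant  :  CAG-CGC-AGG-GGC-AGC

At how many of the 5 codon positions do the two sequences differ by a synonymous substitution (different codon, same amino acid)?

Codon 1: AUG Met / CAG Gln — nonsynonymous.
Codon 2: CGC Arg / CGC Arg — identical.
Codon 3: AGG Arg / AGG Arg — identical.
Codon 4: GGU Gly / GGC Gly — synonymous.
Codon 5: AGC Ser / AGC Ser — identical.
Synonymous differences: 1.

1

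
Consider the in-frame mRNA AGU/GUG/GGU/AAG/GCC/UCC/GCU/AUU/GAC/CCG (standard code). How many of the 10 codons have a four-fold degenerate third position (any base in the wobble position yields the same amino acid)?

6

Codon 1 AGU (Ser): third position 2-fold.
Codon 2 GUG (Val): third position 4-fold.
Codon 3 GGU (Gly): third position 4-fold.
Codon 4 AAG (Lys): third position 2-fold.
Codon 5 GCC (Ala): third position 4-fold.
Codon 6 UCC (Ser): third position 4-fold.
Codon 7 GCU (Ala): third position 4-fold.
Codon 8 AUU (Ile): third position 3-fold.
Codon 9 GAC (Asp): third position 2-fold.
Codon 10 CCG (Pro): third position 4-fold.
Four-fold degenerate third positions: 6.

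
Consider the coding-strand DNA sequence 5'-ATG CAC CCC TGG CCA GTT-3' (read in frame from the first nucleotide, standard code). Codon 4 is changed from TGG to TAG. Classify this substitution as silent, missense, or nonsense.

nonsense

Position 11 falls in codon 4: TGG → Trp.
After the substitution the codon is TAG → Stop.
The new codon is a stop codon, so this is a nonsense mutation.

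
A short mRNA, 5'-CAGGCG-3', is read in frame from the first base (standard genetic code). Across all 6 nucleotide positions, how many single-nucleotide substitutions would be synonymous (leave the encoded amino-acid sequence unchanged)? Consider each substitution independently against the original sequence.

Codon 1 (CAG, Gln): 1 synonymous substitution.
Codon 2 (GCG, Ala): 3 synonymous substitutions.
Total: 1 + 3 = 4.

4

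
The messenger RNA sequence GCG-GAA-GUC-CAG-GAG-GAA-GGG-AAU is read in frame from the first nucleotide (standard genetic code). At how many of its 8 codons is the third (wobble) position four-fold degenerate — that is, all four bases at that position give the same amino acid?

Codon 1 GCG (Ala): third position 4-fold.
Codon 2 GAA (Glu): third position 2-fold.
Codon 3 GUC (Val): third position 4-fold.
Codon 4 CAG (Gln): third position 2-fold.
Codon 5 GAG (Glu): third position 2-fold.
Codon 6 GAA (Glu): third position 2-fold.
Codon 7 GGG (Gly): third position 4-fold.
Codon 8 AAU (Asn): third position 2-fold.
Four-fold degenerate third positions: 3.

3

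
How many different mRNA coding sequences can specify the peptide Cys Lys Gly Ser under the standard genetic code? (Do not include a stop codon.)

96

Cys: 2 codons.
Lys: 2 codons.
Gly: 4 codons.
Ser: 6 codons.
2 × 2 × 4 × 6 = 96.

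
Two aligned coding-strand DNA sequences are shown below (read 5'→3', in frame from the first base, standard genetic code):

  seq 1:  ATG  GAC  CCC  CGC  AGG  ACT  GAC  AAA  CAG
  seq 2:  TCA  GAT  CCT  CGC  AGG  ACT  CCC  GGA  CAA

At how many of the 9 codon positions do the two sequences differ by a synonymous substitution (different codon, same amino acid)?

3

Codon 1: ATG Met / TCA Ser — nonsynonymous.
Codon 2: GAC Asp / GAT Asp — synonymous.
Codon 3: CCC Pro / CCT Pro — synonymous.
Codon 4: CGC Arg / CGC Arg — identical.
Codon 5: AGG Arg / AGG Arg — identical.
Codon 6: ACT Thr / ACT Thr — identical.
Codon 7: GAC Asp / CCC Pro — nonsynonymous.
Codon 8: AAA Lys / GGA Gly — nonsynonymous.
Codon 9: CAG Gln / CAA Gln — synonymous.
Synonymous differences: 3.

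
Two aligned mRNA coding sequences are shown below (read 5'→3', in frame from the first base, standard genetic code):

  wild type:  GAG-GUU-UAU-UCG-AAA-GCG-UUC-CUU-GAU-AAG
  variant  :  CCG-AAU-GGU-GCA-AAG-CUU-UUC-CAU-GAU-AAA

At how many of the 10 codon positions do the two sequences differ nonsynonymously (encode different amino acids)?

6

Codon 1: GAG Glu / CCG Pro — nonsynonymous.
Codon 2: GUU Val / AAU Asn — nonsynonymous.
Codon 3: UAU Tyr / GGU Gly — nonsynonymous.
Codon 4: UCG Ser / GCA Ala — nonsynonymous.
Codon 5: AAA Lys / AAG Lys — synonymous.
Codon 6: GCG Ala / CUU Leu — nonsynonymous.
Codon 7: UUC Phe / UUC Phe — identical.
Codon 8: CUU Leu / CAU His — nonsynonymous.
Codon 9: GAU Asp / GAU Asp — identical.
Codon 10: AAG Lys / AAA Lys — synonymous.
Nonsynonymous differences: 6.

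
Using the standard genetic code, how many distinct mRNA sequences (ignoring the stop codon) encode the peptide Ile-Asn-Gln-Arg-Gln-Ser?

864

Ile: 3 codons.
Asn: 2 codons.
Gln: 2 codons.
Arg: 6 codons.
Gln: 2 codons.
Ser: 6 codons.
3 × 2 × 2 × 6 × 2 × 6 = 864.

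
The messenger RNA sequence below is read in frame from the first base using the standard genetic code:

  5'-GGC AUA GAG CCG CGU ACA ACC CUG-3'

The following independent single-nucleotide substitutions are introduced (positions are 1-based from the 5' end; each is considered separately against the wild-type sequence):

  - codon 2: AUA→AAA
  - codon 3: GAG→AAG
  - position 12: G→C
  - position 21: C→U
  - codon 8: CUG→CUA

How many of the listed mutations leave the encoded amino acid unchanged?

3

Codon 2: AUA (Ile) → AAA (Lys) — missense.
Codon 3: GAG (Glu) → AAG (Lys) — missense.
Codon 4: CCG (Pro) → CCC (Pro) — synonymous.
Codon 7: ACC (Thr) → ACU (Thr) — synonymous.
Codon 8: CUG (Leu) → CUA (Leu) — synonymous.
Synonymous: 3 of 5.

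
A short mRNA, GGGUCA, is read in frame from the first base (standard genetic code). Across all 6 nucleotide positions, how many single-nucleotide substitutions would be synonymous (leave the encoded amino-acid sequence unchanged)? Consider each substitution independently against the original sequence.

6

Codon 1 (GGG, Gly): 3 synonymous substitutions.
Codon 2 (UCA, Ser): 3 synonymous substitutions.
Total: 3 + 3 = 6.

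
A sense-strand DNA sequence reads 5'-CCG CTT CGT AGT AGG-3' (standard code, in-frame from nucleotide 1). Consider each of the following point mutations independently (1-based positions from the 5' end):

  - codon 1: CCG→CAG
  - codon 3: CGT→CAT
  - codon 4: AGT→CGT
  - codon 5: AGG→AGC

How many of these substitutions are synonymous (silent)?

Codon 1: CCG (Pro) → CAG (Gln) — missense.
Codon 3: CGT (Arg) → CAT (His) — missense.
Codon 4: AGT (Ser) → CGT (Arg) — missense.
Codon 5: AGG (Arg) → AGC (Ser) — missense.
Synonymous: 0 of 4.

0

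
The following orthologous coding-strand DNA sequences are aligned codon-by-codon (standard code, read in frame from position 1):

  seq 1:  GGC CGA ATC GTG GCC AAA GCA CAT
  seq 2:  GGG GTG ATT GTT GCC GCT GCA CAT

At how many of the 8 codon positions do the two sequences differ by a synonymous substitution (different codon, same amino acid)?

3

Codon 1: GGC Gly / GGG Gly — synonymous.
Codon 2: CGA Arg / GTG Val — nonsynonymous.
Codon 3: ATC Ile / ATT Ile — synonymous.
Codon 4: GTG Val / GTT Val — synonymous.
Codon 5: GCC Ala / GCC Ala — identical.
Codon 6: AAA Lys / GCT Ala — nonsynonymous.
Codon 7: GCA Ala / GCA Ala — identical.
Codon 8: CAT His / CAT His — identical.
Synonymous differences: 3.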